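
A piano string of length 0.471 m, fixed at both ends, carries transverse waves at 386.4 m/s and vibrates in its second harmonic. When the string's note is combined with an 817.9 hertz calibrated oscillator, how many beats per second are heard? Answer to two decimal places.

For a string fixed at both ends, f_n = n·v/(2L) = 2·386.4/(2·0.471) = 820.3822 Hz.
f_beat = |820.3822 − 817.9| = 2.48 Hz.

2.48 Hz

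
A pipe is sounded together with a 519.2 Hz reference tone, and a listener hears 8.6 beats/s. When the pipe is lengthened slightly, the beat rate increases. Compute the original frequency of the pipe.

510.6 Hz

|f − 519.2| = 8.6, so the pipe was at either 510.6 Hz or 527.8 Hz.
A longer pipe has a lower fundamental; the adjustment lowers the pipe's frequency.
The beat rate rose, so the adjustment moved the pipe further from 519.2 Hz — it was already below the reference.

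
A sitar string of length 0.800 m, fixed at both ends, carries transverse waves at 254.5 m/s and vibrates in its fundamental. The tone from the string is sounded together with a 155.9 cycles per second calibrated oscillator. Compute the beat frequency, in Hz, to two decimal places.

For a string fixed at both ends, f_n = n·v/(2L) = 1·254.5/(2·0.800) = 159.0625 Hz.
f_beat = |159.0625 − 155.9| = 3.16 Hz.

3.16 Hz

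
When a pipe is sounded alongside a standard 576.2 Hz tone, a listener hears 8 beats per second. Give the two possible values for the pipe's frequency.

568.2 Hz or 584.2 Hz

|f − 576.2| = 8, so f = 576.2 ± 8.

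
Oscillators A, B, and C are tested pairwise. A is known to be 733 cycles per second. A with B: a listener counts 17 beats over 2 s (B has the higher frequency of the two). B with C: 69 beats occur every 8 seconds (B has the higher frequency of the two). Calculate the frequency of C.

A–B: Beat frequency = 17/2 = 8.5 Hz.
B is above A, so f_B = 733 + 8.5 = 741.5 Hz.
B–C: Beat frequency = 69/8 = 8.625 Hz.
C is below B, so f_C = 741.5 − 8.625 = 732.875 Hz.

732.875 Hz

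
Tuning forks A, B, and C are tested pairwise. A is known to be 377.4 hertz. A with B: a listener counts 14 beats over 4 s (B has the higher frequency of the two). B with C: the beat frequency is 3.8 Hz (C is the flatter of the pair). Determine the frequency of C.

377.1 Hz

A–B: Beat frequency = 14/4 = 3.5 Hz.
B is above A, so f_B = 377.4 + 3.5 = 380.9 Hz.
C is below B, so f_C = 380.9 − 3.8 = 377.1 Hz.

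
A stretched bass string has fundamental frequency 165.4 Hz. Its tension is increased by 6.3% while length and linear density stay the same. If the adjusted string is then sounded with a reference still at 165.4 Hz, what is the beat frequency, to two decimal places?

5.13 Hz

For a string, f ∝ √T, so the new frequency is 165.4·√1.063 = 170.5305 Hz.
f_beat = |170.5305 − 165.4| = 5.13 Hz.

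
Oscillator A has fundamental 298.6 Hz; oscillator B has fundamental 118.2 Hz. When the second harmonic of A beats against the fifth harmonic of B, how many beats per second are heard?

6.2 Hz

Second harmonic of the first: 2·298.6 = 597.2 Hz.
Fifth harmonic of the second: 5·118.2 = 591.0 Hz.
f_beat = |597.2 − 591.0| = 6.2 Hz.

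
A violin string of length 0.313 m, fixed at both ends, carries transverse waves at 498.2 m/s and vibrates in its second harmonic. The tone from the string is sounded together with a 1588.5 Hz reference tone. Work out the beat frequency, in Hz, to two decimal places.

For a string fixed at both ends, f_n = n·v/(2L) = 2·498.2/(2·0.313) = 1591.6933 Hz.
f_beat = |1591.6933 − 1588.5| = 3.19 Hz.

3.19 Hz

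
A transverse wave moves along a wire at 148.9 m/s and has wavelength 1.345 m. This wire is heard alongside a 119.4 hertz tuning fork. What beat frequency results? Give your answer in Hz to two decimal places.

Source frequency f = v/λ = 148.9/1.345 = 110.7063 Hz.
f_beat = |110.7063 − 119.4| = 8.69 Hz.

8.69 Hz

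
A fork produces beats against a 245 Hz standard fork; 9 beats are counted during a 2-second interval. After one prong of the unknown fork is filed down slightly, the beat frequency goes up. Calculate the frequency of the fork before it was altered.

Beat frequency = 9/2 = 4.5 Hz.
|f − 245| = 4.5, so the fork was at either 240.5 Hz or 249.5 Hz.
Filing a prong removes mass and raises the fork's frequency; the adjustment raises the fork's frequency.
The beat rate rose, so the adjustment moved the fork further from 245 Hz — it was already above the reference.

249.5 Hz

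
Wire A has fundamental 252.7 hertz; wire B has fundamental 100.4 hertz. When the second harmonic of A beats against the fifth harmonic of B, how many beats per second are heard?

Second harmonic of the first: 2·252.7 = 505.4 Hz.
Fifth harmonic of the second: 5·100.4 = 502.0 Hz.
f_beat = |505.4 − 502.0| = 3.4 Hz.

3.4 Hz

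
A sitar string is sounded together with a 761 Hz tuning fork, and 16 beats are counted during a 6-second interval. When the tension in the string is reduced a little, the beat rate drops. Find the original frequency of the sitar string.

Beat frequency = 16/6 = 2.6667 Hz.
|f − 761| = 2.6667, so the sitar string was at either 758.3333 Hz or 763.6667 Hz.
Lower tension means lower frequency; the adjustment lowers the sitar string's frequency.
The beat rate fell, so the adjustment moved the sitar string toward 761 Hz — it must have started above the reference.

763.6667 Hz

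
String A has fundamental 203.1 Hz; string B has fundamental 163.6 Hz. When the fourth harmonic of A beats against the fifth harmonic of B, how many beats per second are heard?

5.6 Hz

Fourth harmonic of the first: 4·203.1 = 812.4 Hz.
Fifth harmonic of the second: 5·163.6 = 818.0 Hz.
f_beat = |812.4 − 818.0| = 5.6 Hz.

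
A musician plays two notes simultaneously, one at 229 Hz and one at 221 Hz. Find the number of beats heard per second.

8 Hz

f_beat = |f₁ − f₂|.
|229 − 221| = 8 Hz.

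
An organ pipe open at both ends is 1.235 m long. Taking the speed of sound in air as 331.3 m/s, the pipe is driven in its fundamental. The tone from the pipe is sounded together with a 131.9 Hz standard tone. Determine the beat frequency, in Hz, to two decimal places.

2.23 Hz

Open pipe: f_n = n·v/(2L) = 1·331.3/(2·1.235) = 134.1296 Hz.
f_beat = |134.1296 − 131.9| = 2.23 Hz.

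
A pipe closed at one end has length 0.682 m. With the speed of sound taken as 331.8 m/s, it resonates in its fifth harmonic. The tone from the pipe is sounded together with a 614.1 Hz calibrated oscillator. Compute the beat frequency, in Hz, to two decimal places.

Closed pipe (odd harmonics): f_n = n·v/(4L) = 5·331.8/(4·0.682) = 608.1378 Hz.
f_beat = |608.1378 − 614.1| = 5.96 Hz.

5.96 Hz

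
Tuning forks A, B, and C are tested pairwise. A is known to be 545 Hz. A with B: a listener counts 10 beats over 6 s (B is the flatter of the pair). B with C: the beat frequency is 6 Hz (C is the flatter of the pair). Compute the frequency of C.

537.3333 Hz

A–B: Beat frequency = 10/6 = 1.6667 Hz.
B is below A, so f_B = 545 − 1.6667 = 543.3333 Hz.
C is below B, so f_C = 543.3333 − 6 = 537.3333 Hz.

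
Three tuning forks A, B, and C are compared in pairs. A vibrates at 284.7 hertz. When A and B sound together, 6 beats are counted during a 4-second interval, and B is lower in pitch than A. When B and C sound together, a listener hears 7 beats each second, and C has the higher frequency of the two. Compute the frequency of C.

290.2 Hz

A–B: Beat frequency = 6/4 = 1.5 Hz.
B is below A, so f_B = 284.7 − 1.5 = 283.2 Hz.
C is above B, so f_C = 283.2 + 7 = 290.2 Hz.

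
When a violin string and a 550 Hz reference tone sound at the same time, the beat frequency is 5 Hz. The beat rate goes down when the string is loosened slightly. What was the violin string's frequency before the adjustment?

555 Hz

|f − 550| = 5, so the violin string was at either 545 Hz or 555 Hz.
Reducing tension lowers a string's frequency; the adjustment lowers the violin string's frequency.
The beat rate fell, so the adjustment moved the violin string toward 550 Hz — it must have started above the reference.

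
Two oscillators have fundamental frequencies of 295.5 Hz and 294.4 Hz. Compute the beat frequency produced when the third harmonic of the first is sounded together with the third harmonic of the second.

3.3 Hz

Third harmonic of the first: 3·295.5 = 886.5 Hz.
Third harmonic of the second: 3·294.4 = 883.2 Hz.
f_beat = |886.5 − 883.2| = 3.3 Hz.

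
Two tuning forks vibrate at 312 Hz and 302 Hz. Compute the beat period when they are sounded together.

0.100 s

f_beat = |312 − 302| = 10 Hz.
Beat period T = 1 / f_beat = 1 / 10 s.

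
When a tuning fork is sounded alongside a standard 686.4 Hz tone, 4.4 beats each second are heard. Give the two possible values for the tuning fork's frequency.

682 Hz or 690.8 Hz

|f − 686.4| = 4.4, so f = 686.4 ± 4.4.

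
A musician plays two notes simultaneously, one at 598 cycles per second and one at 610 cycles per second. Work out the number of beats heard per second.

12 Hz

The beat frequency equals the magnitude of the frequency difference.
|598 − 610| = 12 Hz.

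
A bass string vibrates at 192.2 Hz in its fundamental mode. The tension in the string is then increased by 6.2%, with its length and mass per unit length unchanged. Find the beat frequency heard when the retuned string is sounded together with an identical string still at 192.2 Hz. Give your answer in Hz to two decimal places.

For a string, f ∝ √T, so the new frequency is 192.2·√1.062 = 198.0686 Hz.
f_beat = |198.0686 − 192.2| = 5.87 Hz.

5.87 Hz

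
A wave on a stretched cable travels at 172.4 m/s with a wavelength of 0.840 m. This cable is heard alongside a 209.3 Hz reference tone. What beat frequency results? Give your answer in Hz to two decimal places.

Source frequency f = v/λ = 172.4/0.840 = 205.2381 Hz.
f_beat = |205.2381 − 209.3| = 4.06 Hz.

4.06 Hz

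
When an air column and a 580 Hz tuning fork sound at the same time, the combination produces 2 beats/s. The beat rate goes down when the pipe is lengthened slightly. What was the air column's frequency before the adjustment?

582 Hz

|f − 580| = 2, so the air column was at either 578 Hz or 582 Hz.
A longer pipe has a lower fundamental; the adjustment lowers the air column's frequency.
The beat rate fell, so the adjustment moved the air column toward 580 Hz — it must have started above the reference.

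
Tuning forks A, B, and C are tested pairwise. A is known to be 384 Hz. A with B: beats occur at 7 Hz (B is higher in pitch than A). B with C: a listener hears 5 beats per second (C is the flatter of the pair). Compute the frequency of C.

386 Hz

B is above A, so f_B = 384 + 7 = 391 Hz.
C is below B, so f_C = 391 − 5 = 386 Hz.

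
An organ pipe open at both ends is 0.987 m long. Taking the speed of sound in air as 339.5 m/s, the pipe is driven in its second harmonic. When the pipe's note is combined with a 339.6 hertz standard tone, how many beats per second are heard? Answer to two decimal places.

4.37 Hz

Open pipe: f_n = n·v/(2L) = 2·339.5/(2·0.987) = 343.9716 Hz.
f_beat = |343.9716 − 339.6| = 4.37 Hz.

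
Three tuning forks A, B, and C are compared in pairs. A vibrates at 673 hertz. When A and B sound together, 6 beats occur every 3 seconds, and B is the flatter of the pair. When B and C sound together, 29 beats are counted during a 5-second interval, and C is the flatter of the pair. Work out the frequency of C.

665.2 Hz

A–B: Beat frequency = 6/3 = 2 Hz.
B is below A, so f_B = 673 − 2 = 671 Hz.
B–C: Beat frequency = 29/5 = 5.8 Hz.
C is below B, so f_C = 671 − 5.8 = 665.2 Hz.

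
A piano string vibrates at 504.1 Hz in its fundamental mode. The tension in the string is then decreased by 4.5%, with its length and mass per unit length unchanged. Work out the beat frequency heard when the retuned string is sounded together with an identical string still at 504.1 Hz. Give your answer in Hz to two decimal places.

For a string, f ∝ √T, so the new frequency is 504.1·√0.955 = 492.6272 Hz.
f_beat = |492.6272 − 504.1| = 11.47 Hz.

11.47 Hz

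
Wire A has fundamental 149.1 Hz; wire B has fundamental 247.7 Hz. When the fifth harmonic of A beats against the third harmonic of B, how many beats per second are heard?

Fifth harmonic of the first: 5·149.1 = 745.5 Hz.
Third harmonic of the second: 3·247.7 = 743.1 Hz.
f_beat = |745.5 − 743.1| = 2.4 Hz.

2.4 Hz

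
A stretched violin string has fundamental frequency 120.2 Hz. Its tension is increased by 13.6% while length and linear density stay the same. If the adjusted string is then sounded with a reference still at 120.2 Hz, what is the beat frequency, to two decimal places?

For a string, f ∝ √T, so the new frequency is 120.2·√1.136 = 128.1131 Hz.
f_beat = |128.1131 − 120.2| = 7.91 Hz.

7.91 Hz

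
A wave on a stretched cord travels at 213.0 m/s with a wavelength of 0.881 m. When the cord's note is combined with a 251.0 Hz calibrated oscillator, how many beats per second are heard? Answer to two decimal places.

Source frequency f = v/λ = 213.0/0.881 = 241.7707 Hz.
f_beat = |241.7707 − 251.0| = 9.23 Hz.

9.23 Hz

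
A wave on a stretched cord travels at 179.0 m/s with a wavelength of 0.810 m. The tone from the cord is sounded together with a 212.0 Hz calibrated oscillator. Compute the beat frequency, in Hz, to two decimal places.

8.99 Hz

Source frequency f = v/λ = 179.0/0.810 = 220.9877 Hz.
f_beat = |220.9877 − 212.0| = 8.99 Hz.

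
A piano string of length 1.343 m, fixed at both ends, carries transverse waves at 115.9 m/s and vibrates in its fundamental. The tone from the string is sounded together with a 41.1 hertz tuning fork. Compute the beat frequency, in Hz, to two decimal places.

For a string fixed at both ends, f_n = n·v/(2L) = 1·115.9/(2·1.343) = 43.1497 Hz.
f_beat = |43.1497 − 41.1| = 2.05 Hz.

2.05 Hz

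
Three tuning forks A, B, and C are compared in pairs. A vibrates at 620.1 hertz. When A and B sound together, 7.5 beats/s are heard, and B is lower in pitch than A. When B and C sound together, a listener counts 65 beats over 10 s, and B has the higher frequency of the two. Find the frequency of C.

B is below A, so f_B = 620.1 − 7.5 = 612.6 Hz.
B–C: Beat frequency = 65/10 = 6.5 Hz.
C is below B, so f_C = 612.6 − 6.5 = 606.1 Hz.

606.1 Hz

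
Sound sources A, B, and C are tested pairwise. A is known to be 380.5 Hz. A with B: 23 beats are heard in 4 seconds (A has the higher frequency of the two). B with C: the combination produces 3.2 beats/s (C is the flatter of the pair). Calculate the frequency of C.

371.55 Hz

A–B: Beat frequency = 23/4 = 5.75 Hz.
B is below A, so f_B = 380.5 − 5.75 = 374.75 Hz.
C is below B, so f_C = 374.75 − 3.2 = 371.55 Hz.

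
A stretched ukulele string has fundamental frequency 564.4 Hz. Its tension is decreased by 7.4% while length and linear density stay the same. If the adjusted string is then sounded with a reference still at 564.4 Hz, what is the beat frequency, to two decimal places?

21.28 Hz

For a string, f ∝ √T, so the new frequency is 564.4·√0.926 = 543.1159 Hz.
f_beat = |543.1159 − 564.4| = 21.28 Hz.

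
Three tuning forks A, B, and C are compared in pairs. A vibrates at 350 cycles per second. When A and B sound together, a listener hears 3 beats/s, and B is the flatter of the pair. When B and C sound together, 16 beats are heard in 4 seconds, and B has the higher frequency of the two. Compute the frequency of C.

B is below A, so f_B = 350 − 3 = 347 Hz.
B–C: Beat frequency = 16/4 = 4 Hz.
C is below B, so f_C = 347 − 4 = 343 Hz.

343 Hz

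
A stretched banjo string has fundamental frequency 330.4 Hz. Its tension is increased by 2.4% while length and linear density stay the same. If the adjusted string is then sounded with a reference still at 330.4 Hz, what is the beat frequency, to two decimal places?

For a string, f ∝ √T, so the new frequency is 330.4·√1.024 = 334.3413 Hz.
f_beat = |334.3413 − 330.4| = 3.94 Hz.

3.94 Hz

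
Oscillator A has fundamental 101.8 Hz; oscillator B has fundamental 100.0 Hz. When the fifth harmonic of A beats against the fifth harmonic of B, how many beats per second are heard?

9.0 Hz

Fifth harmonic of the first: 5·101.8 = 509.0 Hz.
Fifth harmonic of the second: 5·100.0 = 500.0 Hz.
f_beat = |509.0 − 500.0| = 9.0 Hz.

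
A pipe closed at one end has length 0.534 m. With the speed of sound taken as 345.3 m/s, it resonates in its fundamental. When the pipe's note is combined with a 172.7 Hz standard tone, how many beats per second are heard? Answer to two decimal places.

Closed pipe (odd harmonics): f_n = n·v/(4L) = 1·345.3/(4·0.534) = 161.6573 Hz.
f_beat = |161.6573 − 172.7| = 11.04 Hz.

11.04 Hz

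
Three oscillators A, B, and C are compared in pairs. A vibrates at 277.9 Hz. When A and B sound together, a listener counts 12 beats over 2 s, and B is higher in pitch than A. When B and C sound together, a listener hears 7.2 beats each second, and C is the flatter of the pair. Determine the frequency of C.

A–B: Beat frequency = 12/2 = 6 Hz.
B is above A, so f_B = 277.9 + 6 = 283.9 Hz.
C is below B, so f_C = 283.9 − 7.2 = 276.7 Hz.

276.7 Hz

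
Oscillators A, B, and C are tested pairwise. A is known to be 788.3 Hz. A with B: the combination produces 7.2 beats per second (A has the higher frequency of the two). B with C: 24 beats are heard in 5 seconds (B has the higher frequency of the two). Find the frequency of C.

776.3 Hz

B is below A, so f_B = 788.3 − 7.2 = 781.1 Hz.
B–C: Beat frequency = 24/5 = 4.8 Hz.
C is below B, so f_C = 781.1 − 4.8 = 776.3 Hz.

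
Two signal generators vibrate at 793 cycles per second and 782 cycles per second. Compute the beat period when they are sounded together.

f_beat = |793 − 782| = 11 Hz.
Beat period T = 1 / f_beat = 1 / 11 s.

0.091 s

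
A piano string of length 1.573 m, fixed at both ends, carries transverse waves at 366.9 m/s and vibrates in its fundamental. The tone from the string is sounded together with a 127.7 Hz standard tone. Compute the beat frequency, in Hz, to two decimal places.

11.08 Hz

For a string fixed at both ends, f_n = n·v/(2L) = 1·366.9/(2·1.573) = 116.6243 Hz.
f_beat = |116.6243 − 127.7| = 11.08 Hz.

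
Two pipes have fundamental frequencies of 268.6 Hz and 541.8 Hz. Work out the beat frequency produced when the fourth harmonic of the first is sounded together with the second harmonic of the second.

Fourth harmonic of the first: 4·268.6 = 1074.4 Hz.
Second harmonic of the second: 2·541.8 = 1083.6 Hz.
f_beat = |1074.4 − 1083.6| = 9.2 Hz.

9.2 Hz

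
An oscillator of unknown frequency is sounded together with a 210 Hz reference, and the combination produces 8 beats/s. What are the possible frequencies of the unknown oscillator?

|f − 210| = 8, so f = 210 ± 8.

202 Hz or 218 Hz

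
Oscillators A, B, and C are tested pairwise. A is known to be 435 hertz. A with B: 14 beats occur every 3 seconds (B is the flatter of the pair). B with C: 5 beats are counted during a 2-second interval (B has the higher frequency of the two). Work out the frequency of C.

427.8333 Hz

A–B: Beat frequency = 14/3 = 4.6667 Hz.
B is below A, so f_B = 435 − 4.6667 = 430.3333 Hz.
B–C: Beat frequency = 5/2 = 2.5 Hz.
C is below B, so f_C = 430.3333 − 2.5 = 427.8333 Hz.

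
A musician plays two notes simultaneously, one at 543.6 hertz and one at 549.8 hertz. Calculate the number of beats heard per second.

The beat frequency equals the magnitude of the frequency difference.
|543.6 − 549.8| = 6.2 Hz.

6.2 Hz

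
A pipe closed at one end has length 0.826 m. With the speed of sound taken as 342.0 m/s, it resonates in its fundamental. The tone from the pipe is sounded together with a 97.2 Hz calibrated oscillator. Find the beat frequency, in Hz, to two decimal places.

Closed pipe (odd harmonics): f_n = n·v/(4L) = 1·342.0/(4·0.826) = 103.5109 Hz.
f_beat = |103.5109 − 97.2| = 6.31 Hz.

6.31 Hz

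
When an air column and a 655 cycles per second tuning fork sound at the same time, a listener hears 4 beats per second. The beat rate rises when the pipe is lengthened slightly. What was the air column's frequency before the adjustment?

651 Hz

|f − 655| = 4, so the air column was at either 651 Hz or 659 Hz.
A longer pipe has a lower fundamental; the adjustment lowers the air column's frequency.
The beat rate rose, so the adjustment moved the air column further from 655 Hz — it was already below the reference.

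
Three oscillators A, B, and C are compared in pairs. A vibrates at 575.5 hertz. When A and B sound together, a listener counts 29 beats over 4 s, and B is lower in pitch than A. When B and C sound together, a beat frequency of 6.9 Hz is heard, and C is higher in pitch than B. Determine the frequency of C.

A–B: Beat frequency = 29/4 = 7.25 Hz.
B is below A, so f_B = 575.5 − 7.25 = 568.25 Hz.
C is above B, so f_C = 568.25 + 6.9 = 575.15 Hz.

575.15 Hz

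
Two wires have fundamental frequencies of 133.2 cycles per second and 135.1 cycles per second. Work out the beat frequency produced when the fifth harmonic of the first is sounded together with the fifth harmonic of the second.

9.5 Hz

Fifth harmonic of the first: 5·133.2 = 666.0 Hz.
Fifth harmonic of the second: 5·135.1 = 675.5 Hz.
f_beat = |666.0 − 675.5| = 9.5 Hz.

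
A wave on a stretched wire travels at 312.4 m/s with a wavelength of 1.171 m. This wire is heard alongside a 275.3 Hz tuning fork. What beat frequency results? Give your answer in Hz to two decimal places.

8.52 Hz

Source frequency f = v/λ = 312.4/1.171 = 266.7805 Hz.
f_beat = |266.7805 − 275.3| = 8.52 Hz.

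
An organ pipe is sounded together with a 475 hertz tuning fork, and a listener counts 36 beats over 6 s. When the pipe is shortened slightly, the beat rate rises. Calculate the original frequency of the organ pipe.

Beat frequency = 36/6 = 6 Hz.
|f − 475| = 6, so the organ pipe was at either 469 Hz or 481 Hz.
A shorter pipe has a higher fundamental; the adjustment raises the organ pipe's frequency.
The beat rate rose, so the adjustment moved the organ pipe further from 475 Hz — it was already above the reference.

481 Hz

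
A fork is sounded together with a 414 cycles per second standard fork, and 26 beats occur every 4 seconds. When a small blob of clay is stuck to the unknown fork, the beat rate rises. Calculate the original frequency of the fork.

407.5 Hz

Beat frequency = 26/4 = 6.5 Hz.
|f − 414| = 6.5, so the fork was at either 407.5 Hz or 420.5 Hz.
Adding mass to a fork lowers its frequency; the adjustment lowers the fork's frequency.
The beat rate rose, so the adjustment moved the fork further from 414 Hz — it was already below the reference.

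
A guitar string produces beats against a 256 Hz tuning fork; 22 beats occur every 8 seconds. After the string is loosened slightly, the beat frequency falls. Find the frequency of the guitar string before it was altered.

Beat frequency = 22/8 = 2.75 Hz.
|f − 256| = 2.75, so the guitar string was at either 253.25 Hz or 258.75 Hz.
Reducing tension lowers a string's frequency; the adjustment lowers the guitar string's frequency.
The beat rate fell, so the adjustment moved the guitar string toward 256 Hz — it must have started above the reference.

258.75 Hz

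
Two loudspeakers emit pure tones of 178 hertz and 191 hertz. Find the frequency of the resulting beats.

13 Hz

The beat frequency equals the magnitude of the frequency difference.
|178 − 191| = 13 Hz.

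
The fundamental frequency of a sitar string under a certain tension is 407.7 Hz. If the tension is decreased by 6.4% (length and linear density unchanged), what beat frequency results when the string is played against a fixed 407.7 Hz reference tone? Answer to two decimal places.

13.26 Hz

For a string, f ∝ √T, so the new frequency is 407.7·√0.936 = 394.4379 Hz.
f_beat = |394.4379 − 407.7| = 13.26 Hz.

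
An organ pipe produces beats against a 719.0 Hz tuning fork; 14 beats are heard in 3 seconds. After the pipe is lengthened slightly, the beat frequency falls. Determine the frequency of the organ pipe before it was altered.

Beat frequency = 14/3 = 4.6667 Hz.
|f − 719.0| = 4.6667, so the organ pipe was at either 714.3333 Hz or 723.6667 Hz.
A longer pipe has a lower fundamental; the adjustment lowers the organ pipe's frequency.
The beat rate fell, so the adjustment moved the organ pipe toward 719.0 Hz — it must have started above the reference.

723.6667 Hz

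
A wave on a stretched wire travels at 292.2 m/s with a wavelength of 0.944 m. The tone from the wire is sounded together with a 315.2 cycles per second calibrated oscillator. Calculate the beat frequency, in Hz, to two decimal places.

5.67 Hz

Source frequency f = v/λ = 292.2/0.944 = 309.5339 Hz.
f_beat = |309.5339 − 315.2| = 5.67 Hz.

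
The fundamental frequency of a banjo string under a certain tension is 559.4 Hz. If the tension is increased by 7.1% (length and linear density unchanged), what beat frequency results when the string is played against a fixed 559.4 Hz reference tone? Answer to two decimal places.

19.52 Hz

For a string, f ∝ √T, so the new frequency is 559.4·√1.071 = 578.9182 Hz.
f_beat = |578.9182 − 559.4| = 19.52 Hz.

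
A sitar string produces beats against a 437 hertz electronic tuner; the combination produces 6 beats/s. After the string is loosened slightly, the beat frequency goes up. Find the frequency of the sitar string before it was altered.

|f − 437| = 6, so the sitar string was at either 431 Hz or 443 Hz.
Reducing tension lowers a string's frequency; the adjustment lowers the sitar string's frequency.
The beat rate rose, so the adjustment moved the sitar string further from 437 Hz — it was already below the reference.

431 Hz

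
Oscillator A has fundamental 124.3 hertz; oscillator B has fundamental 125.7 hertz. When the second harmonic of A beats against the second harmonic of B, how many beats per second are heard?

Second harmonic of the first: 2·124.3 = 248.6 Hz.
Second harmonic of the second: 2·125.7 = 251.4 Hz.
f_beat = |248.6 − 251.4| = 2.8 Hz.

2.8 Hz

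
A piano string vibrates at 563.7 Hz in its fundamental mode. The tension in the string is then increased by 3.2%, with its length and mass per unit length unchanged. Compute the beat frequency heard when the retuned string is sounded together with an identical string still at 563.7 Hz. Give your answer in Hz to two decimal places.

For a string, f ∝ √T, so the new frequency is 563.7·√1.032 = 572.6482 Hz.
f_beat = |572.6482 − 563.7| = 8.95 Hz.

8.95 Hz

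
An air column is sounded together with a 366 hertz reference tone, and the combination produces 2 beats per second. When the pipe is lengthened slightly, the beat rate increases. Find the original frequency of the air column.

364 Hz

|f − 366| = 2, so the air column was at either 364 Hz or 368 Hz.
A longer pipe has a lower fundamental; the adjustment lowers the air column's frequency.
The beat rate rose, so the adjustment moved the air column further from 366 Hz — it was already below the reference.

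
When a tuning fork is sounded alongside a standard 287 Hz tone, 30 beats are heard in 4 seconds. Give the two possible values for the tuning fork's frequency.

Beat frequency = 30/4 = 7.5 Hz.
|f − 287| = 7.5, so f = 287 ± 7.5.

279.5 Hz or 294.5 Hz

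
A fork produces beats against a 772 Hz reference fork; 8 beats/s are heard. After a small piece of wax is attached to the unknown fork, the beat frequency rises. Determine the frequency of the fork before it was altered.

|f − 772| = 8, so the fork was at either 764 Hz or 780 Hz.
Loading a fork with wax lowers its frequency; the adjustment lowers the fork's frequency.
The beat rate rose, so the adjustment moved the fork further from 772 Hz — it was already below the reference.

764 Hz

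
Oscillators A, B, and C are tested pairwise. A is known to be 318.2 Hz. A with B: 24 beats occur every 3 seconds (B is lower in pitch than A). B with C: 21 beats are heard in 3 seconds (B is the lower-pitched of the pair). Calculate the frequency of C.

317.2 Hz

A–B: Beat frequency = 24/3 = 8 Hz.
B is below A, so f_B = 318.2 − 8 = 310.2 Hz.
B–C: Beat frequency = 21/3 = 7 Hz.
C is above B, so f_C = 310.2 + 7 = 317.2 Hz.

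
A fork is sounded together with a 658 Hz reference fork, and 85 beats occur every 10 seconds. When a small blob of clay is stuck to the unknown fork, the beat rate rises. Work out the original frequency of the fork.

Beat frequency = 85/10 = 8.5 Hz.
|f − 658| = 8.5, so the fork was at either 649.5 Hz or 666.5 Hz.
Adding mass to a fork lowers its frequency; the adjustment lowers the fork's frequency.
The beat rate rose, so the adjustment moved the fork further from 658 Hz — it was already below the reference.

649.5 Hz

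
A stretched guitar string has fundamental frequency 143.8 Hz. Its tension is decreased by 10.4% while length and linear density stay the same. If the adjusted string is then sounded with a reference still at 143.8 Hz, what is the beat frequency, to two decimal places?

For a string, f ∝ √T, so the new frequency is 143.8·√0.896 = 136.1172 Hz.
f_beat = |136.1172 − 143.8| = 7.68 Hz.

7.68 Hz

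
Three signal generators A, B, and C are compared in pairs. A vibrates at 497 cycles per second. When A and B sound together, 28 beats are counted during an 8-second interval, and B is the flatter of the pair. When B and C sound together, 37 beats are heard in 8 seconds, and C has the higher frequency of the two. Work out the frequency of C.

498.125 Hz

A–B: Beat frequency = 28/8 = 3.5 Hz.
B is below A, so f_B = 497 − 3.5 = 493.5 Hz.
B–C: Beat frequency = 37/8 = 4.625 Hz.
C is above B, so f_C = 493.5 + 4.625 = 498.125 Hz.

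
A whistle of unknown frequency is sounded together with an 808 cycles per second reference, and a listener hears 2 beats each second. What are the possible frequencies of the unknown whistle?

|f − 808| = 2, so f = 808 ± 2.

806 Hz or 810 Hz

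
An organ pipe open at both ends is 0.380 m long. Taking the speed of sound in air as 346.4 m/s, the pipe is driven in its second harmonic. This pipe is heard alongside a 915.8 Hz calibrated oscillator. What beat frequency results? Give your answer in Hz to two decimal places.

4.22 Hz

Open pipe: f_n = n·v/(2L) = 2·346.4/(2·0.380) = 911.5789 Hz.
f_beat = |911.5789 − 915.8| = 4.22 Hz.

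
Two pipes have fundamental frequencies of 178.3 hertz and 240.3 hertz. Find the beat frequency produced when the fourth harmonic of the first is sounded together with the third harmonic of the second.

Fourth harmonic of the first: 4·178.3 = 713.2 Hz.
Third harmonic of the second: 3·240.3 = 720.9 Hz.
f_beat = |713.2 − 720.9| = 7.7 Hz.

7.7 Hz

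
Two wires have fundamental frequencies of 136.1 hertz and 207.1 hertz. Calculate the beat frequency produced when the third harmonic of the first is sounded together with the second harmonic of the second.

Third harmonic of the first: 3·136.1 = 408.3 Hz.
Second harmonic of the second: 2·207.1 = 414.2 Hz.
f_beat = |408.3 − 414.2| = 5.9 Hz.

5.9 Hz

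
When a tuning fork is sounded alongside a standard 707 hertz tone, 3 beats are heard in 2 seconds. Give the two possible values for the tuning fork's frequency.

Beat frequency = 3/2 = 1.5 Hz.
|f − 707| = 1.5, so f = 707 ± 1.5.

705.5 Hz or 708.5 Hz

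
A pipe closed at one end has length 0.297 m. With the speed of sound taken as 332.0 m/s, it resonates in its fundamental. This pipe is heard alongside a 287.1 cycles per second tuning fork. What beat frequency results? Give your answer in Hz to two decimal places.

7.64 Hz

Closed pipe (odd harmonics): f_n = n·v/(4L) = 1·332.0/(4·0.297) = 279.4613 Hz.
f_beat = |279.4613 − 287.1| = 7.64 Hz.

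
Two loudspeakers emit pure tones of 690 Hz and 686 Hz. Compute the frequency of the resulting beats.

4 Hz

Beats arise from superposition of two nearby frequencies; the beat rate is |f₁ − f₂|.
|690 − 686| = 4 Hz.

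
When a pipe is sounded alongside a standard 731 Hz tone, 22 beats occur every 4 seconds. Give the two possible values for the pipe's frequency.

Beat frequency = 22/4 = 5.5 Hz.
|f − 731| = 5.5, so f = 731 ± 5.5.

725.5 Hz or 736.5 Hz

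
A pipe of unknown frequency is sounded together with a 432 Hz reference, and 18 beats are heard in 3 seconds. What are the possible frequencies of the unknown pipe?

426 Hz or 438 Hz

Beat frequency = 18/3 = 6 Hz.
|f − 432| = 6, so f = 432 ± 6.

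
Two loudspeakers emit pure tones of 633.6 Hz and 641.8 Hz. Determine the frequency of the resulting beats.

f_beat = |f₁ − f₂|.
|633.6 − 641.8| = 8.2 Hz.

8.2 Hz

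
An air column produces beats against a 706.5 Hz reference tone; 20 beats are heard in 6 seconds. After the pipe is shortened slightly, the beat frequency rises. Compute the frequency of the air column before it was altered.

709.8333 Hz

Beat frequency = 20/6 = 3.3333 Hz.
|f − 706.5| = 3.3333, so the air column was at either 703.1667 Hz or 709.8333 Hz.
A shorter pipe has a higher fundamental; the adjustment raises the air column's frequency.
The beat rate rose, so the adjustment moved the air column further from 706.5 Hz — it was already above the reference.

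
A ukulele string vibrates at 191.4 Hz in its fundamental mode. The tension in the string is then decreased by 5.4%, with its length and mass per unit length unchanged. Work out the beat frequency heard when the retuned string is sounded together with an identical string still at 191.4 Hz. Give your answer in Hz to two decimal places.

5.24 Hz

For a string, f ∝ √T, so the new frequency is 191.4·√0.946 = 186.1605 Hz.
f_beat = |186.1605 − 191.4| = 5.24 Hz.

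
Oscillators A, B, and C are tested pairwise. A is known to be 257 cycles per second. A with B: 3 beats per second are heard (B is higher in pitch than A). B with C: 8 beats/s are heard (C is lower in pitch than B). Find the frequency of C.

B is above A, so f_B = 257 + 3 = 260 Hz.
C is below B, so f_C = 260 − 8 = 252 Hz.

252 Hz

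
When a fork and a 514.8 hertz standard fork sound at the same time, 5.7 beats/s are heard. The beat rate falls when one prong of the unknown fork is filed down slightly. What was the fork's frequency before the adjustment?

|f − 514.8| = 5.7, so the fork was at either 509.1 Hz or 520.5 Hz.
Filing a prong removes mass and raises the fork's frequency; the adjustment raises the fork's frequency.
The beat rate fell, so the adjustment moved the fork toward 514.8 Hz — it must have started below the reference.

509.1 Hz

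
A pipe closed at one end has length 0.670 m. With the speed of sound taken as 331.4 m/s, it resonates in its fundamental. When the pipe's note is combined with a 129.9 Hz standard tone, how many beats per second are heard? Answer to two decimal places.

Closed pipe (odd harmonics): f_n = n·v/(4L) = 1·331.4/(4·0.670) = 123.6567 Hz.
f_beat = |123.6567 − 129.9| = 6.24 Hz.

6.24 Hz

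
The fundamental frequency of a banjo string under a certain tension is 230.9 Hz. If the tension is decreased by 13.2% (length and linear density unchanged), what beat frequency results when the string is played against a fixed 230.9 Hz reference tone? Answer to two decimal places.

For a string, f ∝ √T, so the new frequency is 230.9·√0.868 = 215.1215 Hz.
f_beat = |215.1215 − 230.9| = 15.78 Hz.

15.78 Hz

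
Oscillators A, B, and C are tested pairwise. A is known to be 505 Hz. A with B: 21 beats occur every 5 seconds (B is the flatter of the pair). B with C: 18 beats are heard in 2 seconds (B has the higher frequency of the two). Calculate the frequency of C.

491.8 Hz

A–B: Beat frequency = 21/5 = 4.2 Hz.
B is below A, so f_B = 505 − 4.2 = 500.8 Hz.
B–C: Beat frequency = 18/2 = 9 Hz.
C is below B, so f_C = 500.8 − 9 = 491.8 Hz.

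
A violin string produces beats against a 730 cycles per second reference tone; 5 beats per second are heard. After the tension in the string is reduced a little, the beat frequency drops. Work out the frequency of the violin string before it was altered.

735 Hz

|f − 730| = 5, so the violin string was at either 725 Hz or 735 Hz.
Lower tension means lower frequency; the adjustment lowers the violin string's frequency.
The beat rate fell, so the adjustment moved the violin string toward 730 Hz — it must have started above the reference.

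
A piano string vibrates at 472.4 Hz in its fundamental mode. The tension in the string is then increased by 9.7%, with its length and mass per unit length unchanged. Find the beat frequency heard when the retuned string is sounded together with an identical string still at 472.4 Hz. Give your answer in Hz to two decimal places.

22.38 Hz

For a string, f ∝ √T, so the new frequency is 472.4·√1.097 = 494.7812 Hz.
f_beat = |494.7812 − 472.4| = 22.38 Hz.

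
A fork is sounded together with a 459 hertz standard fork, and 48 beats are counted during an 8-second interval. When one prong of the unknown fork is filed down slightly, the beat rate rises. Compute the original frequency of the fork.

465 Hz

Beat frequency = 48/8 = 6 Hz.
|f − 459| = 6, so the fork was at either 453 Hz or 465 Hz.
Filing a prong removes mass and raises the fork's frequency; the adjustment raises the fork's frequency.
The beat rate rose, so the adjustment moved the fork further from 459 Hz — it was already above the reference.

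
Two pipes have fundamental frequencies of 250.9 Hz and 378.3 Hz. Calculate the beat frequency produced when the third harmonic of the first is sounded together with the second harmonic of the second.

3.9 Hz

Third harmonic of the first: 3·250.9 = 752.7 Hz.
Second harmonic of the second: 2·378.3 = 756.6 Hz.
f_beat = |752.7 − 756.6| = 3.9 Hz.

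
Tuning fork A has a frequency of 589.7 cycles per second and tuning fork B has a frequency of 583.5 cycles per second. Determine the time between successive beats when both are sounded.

f_beat = |589.7 − 583.5| = 6.2 Hz.
Beat period T = 1 / f_beat = 1 / 6.2 s.

0.161 s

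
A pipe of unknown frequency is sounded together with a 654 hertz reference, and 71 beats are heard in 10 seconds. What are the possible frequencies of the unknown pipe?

646.9 Hz or 661.1 Hz

Beat frequency = 71/10 = 7.1 Hz.
|f − 654| = 7.1, so f = 654 ± 7.1.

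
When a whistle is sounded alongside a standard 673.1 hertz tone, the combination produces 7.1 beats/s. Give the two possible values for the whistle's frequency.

|f − 673.1| = 7.1, so f = 673.1 ± 7.1.

666 Hz or 680.2 Hz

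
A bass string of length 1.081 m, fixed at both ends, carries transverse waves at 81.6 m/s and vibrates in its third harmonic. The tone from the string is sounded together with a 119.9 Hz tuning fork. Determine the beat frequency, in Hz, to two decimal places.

For a string fixed at both ends, f_n = n·v/(2L) = 3·81.6/(2·1.081) = 113.2285 Hz.
f_beat = |113.2285 − 119.9| = 6.67 Hz.

6.67 Hz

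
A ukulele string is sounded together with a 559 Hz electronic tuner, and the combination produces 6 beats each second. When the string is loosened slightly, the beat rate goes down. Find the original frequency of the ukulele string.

565 Hz

|f − 559| = 6, so the ukulele string was at either 553 Hz or 565 Hz.
Reducing tension lowers a string's frequency; the adjustment lowers the ukulele string's frequency.
The beat rate fell, so the adjustment moved the ukulele string toward 559 Hz — it must have started above the reference.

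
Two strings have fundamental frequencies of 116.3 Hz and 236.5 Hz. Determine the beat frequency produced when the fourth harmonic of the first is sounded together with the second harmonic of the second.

Fourth harmonic of the first: 4·116.3 = 465.2 Hz.
Second harmonic of the second: 2·236.5 = 473.0 Hz.
f_beat = |465.2 − 473.0| = 7.8 Hz.

7.8 Hz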